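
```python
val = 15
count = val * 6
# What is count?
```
Trace:
  val=15
  val=15, count=90

Final answer: 90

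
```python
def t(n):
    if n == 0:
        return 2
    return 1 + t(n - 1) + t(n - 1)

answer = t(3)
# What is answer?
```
Call trace (a repeated sub-call is expanded the first time; later identical calls just restate its return value):
t(n=3)
  t(n=2)
    t(n=1)
      t(n=0)
      -> return 2
      t(n=0)
      -> return 2
    -> return 5
    t(n=1) -> return 5  (same call as traced above)
  -> return 11
  t(n=2) -> return 11  (same call as traced above)
-> return 23

Final answer: 23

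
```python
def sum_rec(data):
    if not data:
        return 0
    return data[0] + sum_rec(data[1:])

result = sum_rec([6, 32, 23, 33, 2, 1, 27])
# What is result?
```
Call trace:
sum_rec(data=[6, 32, 23, 33, 2, 1, 27])
  sum_rec(data=[32, 23, 33, 2, 1, 27])
    sum_rec(data=[23, 33, 2, 1, 27])
      sum_rec(data=[33, 2, 1, 27])
        sum_rec(data=[2, 1, 27])
          sum_rec(data=[1, 27])
            sum_rec(data=[27])
              sum_rec(data=[])
              -> return 0
            -> return 27
          -> return 28
        -> return 30
      -> return 63
    -> return 86
  -> return 118
-> return 124

Final answer: 124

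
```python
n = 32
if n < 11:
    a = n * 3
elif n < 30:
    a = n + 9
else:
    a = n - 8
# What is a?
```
Trace:
  n=32
  n=32, a=24

Final answer: 24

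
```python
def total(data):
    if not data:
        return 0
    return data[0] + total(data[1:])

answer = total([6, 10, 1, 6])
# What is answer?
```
Call trace:
total(data=[6, 10, 1, 6])
  total(data=[10, 1, 6])
    total(data=[1, 6])
      total(data=[6])
        total(data=[])
        -> return 0
      -> return 6
    -> return 7
  -> return 17
-> return 23

Final answer: 23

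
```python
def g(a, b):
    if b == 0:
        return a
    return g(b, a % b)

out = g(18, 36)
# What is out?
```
Call trace:
g(a=18, b=36)
  g(a=36, b=18)
    g(a=18, b=0)
    -> return 18
  -> return 18
-> return 18

Final answer: 18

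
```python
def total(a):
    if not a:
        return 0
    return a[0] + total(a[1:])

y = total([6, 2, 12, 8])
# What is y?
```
Call trace:
total(a=[6, 2, 12, 8])
  total(a=[2, 12, 8])
    total(a=[12, 8])
      total(a=[8])
        total(a=[])
        -> return 0
      -> return 8
    -> return 20
  -> return 22
-> return 28

Final answer: 28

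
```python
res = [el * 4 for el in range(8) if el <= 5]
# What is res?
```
Trace:
  el=0
  el=1
  el=2
  el=3
  el=4
  el=5
  el=6
  el=7
  res=[0, 4, 8, 12, 16, 20]

Final answer: [0, 4, 8, 12, 16, 20]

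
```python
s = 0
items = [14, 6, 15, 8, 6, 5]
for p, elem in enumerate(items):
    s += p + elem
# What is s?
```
Trace:
  s=0
  s=14, p=0, elem=14
  s=21, p=1, elem=6
  s=38, p=2, elem=15
  s=49, p=3, elem=8
  s=59, p=4, elem=6
  s=69, p=5, elem=5

Final answer: 69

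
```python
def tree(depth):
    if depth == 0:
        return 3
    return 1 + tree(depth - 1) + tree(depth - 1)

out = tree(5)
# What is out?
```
Call trace (a repeated sub-call is expanded the first time; later identical calls just restate its return value):
tree(depth=5)
  tree(depth=4)
    tree(depth=3)
      tree(depth=2)
        tree(depth=1)
          tree(depth=0)
          -> return 3
          tree(depth=0)
          -> return 3
        -> return 7
        tree(depth=1) -> return 7  (same call as traced above)
      -> return 15
      tree(depth=2) -> return 15  (same call as traced above)
    -> return 31
    tree(depth=3) -> return 31  (same call as traced above)
  -> return 63
  tree(depth=4) -> return 63  (same call as traced above)
-> return 127

Final answer: 127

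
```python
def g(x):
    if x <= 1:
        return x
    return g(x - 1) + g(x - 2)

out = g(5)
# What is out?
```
Call trace (a repeated sub-call is expanded the first time; later identical calls just restate its return value):
g(x=5)
  g(x=4)
    g(x=3)
      g(x=2)
        g(x=1)
        -> return 1
        g(x=0)
        -> return 0
      -> return 1
      g(x=1)
      -> return 1
    -> return 2
    g(x=2) -> return 1  (same call as traced above)
  -> return 3
  g(x=3) -> return 2  (same call as traced above)
-> return 5

Final answer: 5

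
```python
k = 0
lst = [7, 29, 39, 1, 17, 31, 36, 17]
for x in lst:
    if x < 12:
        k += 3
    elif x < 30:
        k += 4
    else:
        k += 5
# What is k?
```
Trace:
  k=0
  k=3, x=7
  k=7, x=29
  k=12, x=39
  k=15, x=1
  k=19, x=17
  k=24, x=31
  k=29, x=36
  k=33, x=17

Final answer: 33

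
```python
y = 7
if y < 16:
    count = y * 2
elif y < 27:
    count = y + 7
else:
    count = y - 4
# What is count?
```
Trace:
  y=7
  y=7, count=14

Final answer: 14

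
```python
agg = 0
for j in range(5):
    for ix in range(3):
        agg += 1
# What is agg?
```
Trace:
  agg=0
  agg=1, j=0, ix=0
  agg=2, j=0, ix=1
  agg=3, j=0, ix=2
  agg=4, j=1, ix=0
  agg=5, j=1, ix=1
  agg=6, j=1, ix=2
  agg=7, j=2, ix=0
  agg=8, j=2, ix=1
  agg=9, j=2, ix=2
  agg=10, j=3, ix=0
  agg=11, j=3, ix=1
  agg=12, j=3, ix=2
  agg=13, j=4, ix=0
  agg=14, j=4, ix=1
  agg=15, j=4, ix=2

Final answer: 15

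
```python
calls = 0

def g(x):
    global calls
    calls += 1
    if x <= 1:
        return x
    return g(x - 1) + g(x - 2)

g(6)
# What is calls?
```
Call trace (a repeated sub-call is expanded the first time; later identical calls just restate its return value):
g(x=6)
  g(x=5)
    g(x=4)
      g(x=3)
        g(x=2)
          g(x=1)
          -> return 1
          g(x=0)
          -> return 0
        -> return 1
        g(x=1)
        -> return 1
      -> return 2
      g(x=2) -> return 1  (same call as traced above)
    -> return 3
    g(x=3) -> return 2  (same call as traced above)
  -> return 5
  g(x=4) -> return 3  (same call as traced above)
-> return 8

calls is incremented once per call, so count the calls in each subtree. Let C(x) = number of calls made by g(x).
C(0) = C(1) = 1 (base case, no recursion); C(x) = 1 + C(x - 1) + C(x - 2) otherwise.
C(2) = 1 + C(1) + C(0) = 1 + 1 + 1 = 3
C(3) = 1 + C(2) + C(1) = 1 + 3 + 1 = 5
C(4) = 1 + C(3) + C(2) = 1 + 5 + 3 = 9
C(5) = 1 + C(4) + C(3) = 1 + 9 + 5 = 15
C(6) = 1 + C(5) + C(4) = 1 + 15 + 9 = 25
calls = C(6) = 25

Final answer: 25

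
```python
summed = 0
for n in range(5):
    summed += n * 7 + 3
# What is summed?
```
Trace:
  summed=0
  summed=3, n=0
  summed=13, n=1
  summed=30, n=2
  summed=54, n=3
  summed=85, n=4

Final answer: 85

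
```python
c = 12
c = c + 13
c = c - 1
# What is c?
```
Trace:
  c=12
  c=25
  c=24

Final answer: 24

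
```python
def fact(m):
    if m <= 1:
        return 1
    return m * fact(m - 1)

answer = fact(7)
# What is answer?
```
Call trace:
fact(m=7)
  fact(m=6)
    fact(m=5)
      fact(m=4)
        fact(m=3)
          fact(m=2)
            fact(m=1)
            -> return 1
          -> return 2
        -> return 6
      -> return 24
    -> return 120
  -> return 720
-> return 5040

Final answer: 5040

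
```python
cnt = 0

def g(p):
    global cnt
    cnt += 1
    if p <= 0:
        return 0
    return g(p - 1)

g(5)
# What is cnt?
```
Call trace:
g(p=5)
  g(p=4)
    g(p=3)
      g(p=2)
        g(p=1)
          g(p=0)
          -> return 0
        -> return 0
      -> return 0
    -> return 0
  -> return 0
-> return 0

cnt is incremented once per call. g is entered once for each p = 5, 4, 3, 2, 1, 0 (the p <= 0 call returns without recursing), i.e. 5 + 1 calls.
cnt = 6

Final answer: 6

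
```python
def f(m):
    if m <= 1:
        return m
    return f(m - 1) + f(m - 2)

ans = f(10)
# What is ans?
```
Call trace (a repeated sub-call is expanded the first time; later identical calls just restate its return value):
f(m=10)
  f(m=9)
    f(m=8)
      f(m=7)
        f(m=6)
          f(m=5)
            f(m=4)
              f(m=3)
                f(m=2)
                  f(m=1)
                  -> return 1
                  f(m=0)
                  -> return 0
                -> return 1
                f(m=1)
                -> return 1
              -> return 2
              f(m=2) -> return 1  (same call as traced above)
            -> return 3
            f(m=3) -> return 2  (same call as traced above)
          -> return 5
          f(m=4) -> return 3  (same call as traced above)
        -> return 8
        f(m=5) -> return 5  (same call as traced above)
      -> return 13
      f(m=6) -> return 8  (same call as traced above)
    -> return 21
    f(m=7) -> return 13  (same call as traced above)
  -> return 34
  f(m=8) -> return 21  (same call as traced above)
-> return 55

Final answer: 55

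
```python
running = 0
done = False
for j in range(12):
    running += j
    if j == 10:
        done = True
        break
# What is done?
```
Trace:
  running=0
  running=0, done=False
  running=0, done=False, j=0
  running=1, done=False, j=1
  running=3, done=False, j=2
  running=6, done=False, j=3
  running=10, done=False, j=4
  running=15, done=False, j=5
  running=21, done=False, j=6
  running=28, done=False, j=7
  running=36, done=False, j=8
  running=45, done=False, j=9
  running=55, done=True, j=10

Final answer: True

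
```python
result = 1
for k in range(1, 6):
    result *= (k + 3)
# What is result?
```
Trace:
  result=1
  result=4, k=1
  result=20, k=2
  result=120, k=3
  result=840, k=4
  result=6720, k=5

Final answer: 6720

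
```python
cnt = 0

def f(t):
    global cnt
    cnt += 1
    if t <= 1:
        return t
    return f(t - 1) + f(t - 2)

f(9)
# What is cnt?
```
Call trace (a repeated sub-call is expanded the first time; later identical calls just restate its return value):
f(t=9)
  f(t=8)
    f(t=7)
      f(t=6)
        f(t=5)
          f(t=4)
            f(t=3)
              f(t=2)
                f(t=1)
                -> return 1
                f(t=0)
                -> return 0
              -> return 1
              f(t=1)
              -> return 1
            -> return 2
            f(t=2) -> return 1  (same call as traced above)
          -> return 3
          f(t=3) -> return 2  (same call as traced above)
        -> return 5
        f(t=4) -> return 3  (same call as traced above)
      -> return 8
      f(t=5) -> return 5  (same call as traced above)
    -> return 13
    f(t=6) -> return 8  (same call as traced above)
  -> return 21
  f(t=7) -> return 13  (same call as traced above)
-> return 34

cnt is incremented once per call, so count the calls in each subtree. Let C(t) = number of calls made by f(t).
C(0) = C(1) = 1 (base case, no recursion); C(t) = 1 + C(t - 1) + C(t - 2) otherwise.
C(2) = 1 + C(1) + C(0) = 1 + 1 + 1 = 3
C(3) = 1 + C(2) + C(1) = 1 + 3 + 1 = 5
C(4) = 1 + C(3) + C(2) = 1 + 5 + 3 = 9
C(5) = 1 + C(4) + C(3) = 1 + 9 + 5 = 15
C(6) = 1 + C(5) + C(4) = 1 + 15 + 9 = 25
C(7) = 1 + C(6) + C(5) = 1 + 25 + 15 = 41
C(8) = 1 + C(7) + C(6) = 1 + 41 + 25 = 67
C(9) = 1 + C(8) + C(7) = 1 + 67 + 41 = 109
cnt = C(9) = 109

Final answer: 109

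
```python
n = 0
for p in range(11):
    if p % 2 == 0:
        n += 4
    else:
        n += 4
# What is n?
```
Trace:
  n=0
  n=4, p=0
  n=8, p=1
  n=12, p=2
  n=16, p=3
  n=20, p=4
  n=24, p=5
  n=28, p=6
  n=32, p=7
  n=36, p=8
  n=40, p=9
  n=44, p=10

Final answer: 44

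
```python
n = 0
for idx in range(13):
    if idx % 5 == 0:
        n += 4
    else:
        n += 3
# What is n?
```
Trace:
  n=0
  n=4, idx=0
  n=7, idx=1
  n=10, idx=2
  n=13, idx=3
  n=16, idx=4
  n=20, idx=5
  n=23, idx=6
  n=26, idx=7
  n=29, idx=8
  n=32, idx=9
  n=36, idx=10
  n=39, idx=11
  n=42, idx=12

Final answer: 42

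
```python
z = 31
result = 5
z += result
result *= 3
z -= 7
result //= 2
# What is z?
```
Trace:
  z=31
  z=31, result=5
  z=36, result=5
  z=36, result=15
  z=29, result=15
  z=29, result=7

Final answer: 29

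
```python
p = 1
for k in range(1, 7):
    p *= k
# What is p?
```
Trace:
  p=1
  p=1, k=1
  p=2, k=2
  p=6, k=3
  p=24, k=4
  p=120, k=5
  p=720, k=6

Final answer: 720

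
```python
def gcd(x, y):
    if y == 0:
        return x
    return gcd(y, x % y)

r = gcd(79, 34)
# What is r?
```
Call trace:
gcd(x=79, y=34)
  gcd(x=34, y=11)
    gcd(x=11, y=1)
      gcd(x=1, y=0)
      -> return 1
    -> return 1
  -> return 1
-> return 1

Final answer: 1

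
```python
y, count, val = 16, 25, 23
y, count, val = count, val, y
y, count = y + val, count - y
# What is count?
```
Trace:
  y=16, count=25, val=23
  y=25, count=23, val=16
  y=41, count=-2, val=16

Final answer: -2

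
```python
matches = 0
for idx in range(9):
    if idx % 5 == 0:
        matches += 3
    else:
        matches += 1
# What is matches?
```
Trace:
  matches=0
  matches=3, idx=0
  matches=4, idx=1
  matches=5, idx=2
  matches=6, idx=3
  matches=7, idx=4
  matches=10, idx=5
  matches=11, idx=6
  matches=12, idx=7
  matches=13, idx=8

Final answer: 13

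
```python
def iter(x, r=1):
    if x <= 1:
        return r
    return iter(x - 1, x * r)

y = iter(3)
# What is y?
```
Call trace:
iter(x=3, r=1)
  iter(x=2, r=3)
    iter(x=1, r=6)
    -> return 6
  -> return 6
-> return 6

Final answer: 6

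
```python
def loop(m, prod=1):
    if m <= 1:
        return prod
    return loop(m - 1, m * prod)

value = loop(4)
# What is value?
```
Call trace:
loop(m=4, prod=1)
  loop(m=3, prod=4)
    loop(m=2, prod=12)
      loop(m=1, prod=24)
      -> return 24
    -> return 24
  -> return 24
-> return 24

Final answer: 24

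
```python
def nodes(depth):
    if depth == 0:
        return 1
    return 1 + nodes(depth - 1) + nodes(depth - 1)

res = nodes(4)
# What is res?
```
Call trace (a repeated sub-call is expanded the first time; later identical calls just restate its return value):
nodes(depth=4)
  nodes(depth=3)
    nodes(depth=2)
      nodes(depth=1)
        nodes(depth=0)
        -> return 1
        nodes(depth=0)
        -> return 1
      -> return 3
      nodes(depth=1) -> return 3  (same call as traced above)
    -> return 7
    nodes(depth=2) -> return 7  (same call as traced above)
  -> return 15
  nodes(depth=3) -> return 15  (same call as traced above)
-> return 31

Final answer: 31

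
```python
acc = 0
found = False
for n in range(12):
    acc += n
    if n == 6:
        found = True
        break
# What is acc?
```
Trace:
  acc=0
  acc=0, found=False
  acc=0, found=False, n=0
  acc=1, found=False, n=1
  acc=3, found=False, n=2
  acc=6, found=False, n=3
  acc=10, found=False, n=4
  acc=15, found=False, n=5
  acc=21, found=True, n=6

Final answer: 21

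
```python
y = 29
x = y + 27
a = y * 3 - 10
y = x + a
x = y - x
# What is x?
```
Trace:
  y=29
  y=29, x=56
  y=29, x=56, a=77
  y=133, x=56, a=77
  y=133, x=77, a=77

Final answer: 77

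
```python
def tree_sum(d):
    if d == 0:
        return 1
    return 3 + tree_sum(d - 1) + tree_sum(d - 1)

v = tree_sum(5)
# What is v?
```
Call trace (a repeated sub-call is expanded the first time; later identical calls just restate its return value):
tree_sum(d=5)
  tree_sum(d=4)
    tree_sum(d=3)
      tree_sum(d=2)
        tree_sum(d=1)
          tree_sum(d=0)
          -> return 1
          tree_sum(d=0)
          -> return 1
        -> return 5
        tree_sum(d=1) -> return 5  (same call as traced above)
      -> return 13
      tree_sum(d=2) -> return 13  (same call as traced above)
    -> return 29
    tree_sum(d=3) -> return 29  (same call as traced above)
  -> return 61
  tree_sum(d=4) -> return 61  (same call as traced above)
-> return 125

Final answer: 125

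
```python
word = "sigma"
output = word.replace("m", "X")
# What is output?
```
Trace:
  word='sigma'
  word='sigma', output='sigXa'

Final answer: 'sigXa'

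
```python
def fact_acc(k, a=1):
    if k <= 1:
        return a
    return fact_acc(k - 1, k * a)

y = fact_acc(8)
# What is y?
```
Call trace:
fact_acc(k=8, a=1)
  fact_acc(k=7, a=8)
    fact_acc(k=6, a=56)
      fact_acc(k=5, a=336)
        fact_acc(k=4, a=1680)
          fact_acc(k=3, a=6720)
            fact_acc(k=2, a=20160)
              fact_acc(k=1, a=40320)
              -> return 40320
            -> return 40320
          -> return 40320
        -> return 40320
      -> return 40320
    -> return 40320
  -> return 40320
-> return 40320

Final answer: 40320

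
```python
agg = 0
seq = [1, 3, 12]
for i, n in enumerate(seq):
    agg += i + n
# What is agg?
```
Trace:
  agg=0
  agg=1, i=0, n=1
  agg=5, i=1, n=3
  agg=19, i=2, n=12

Final answer: 19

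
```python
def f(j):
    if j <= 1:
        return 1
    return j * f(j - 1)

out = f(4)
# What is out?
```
Call trace:
f(j=4)
  f(j=3)
    f(j=2)
      f(j=1)
      -> return 1
    -> return 2
  -> return 6
-> return 24

Final answer: 24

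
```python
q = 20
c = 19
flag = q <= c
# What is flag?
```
Trace:
  q=20
  q=20, c=19
  q=20, c=19, flag=False

Final answer: False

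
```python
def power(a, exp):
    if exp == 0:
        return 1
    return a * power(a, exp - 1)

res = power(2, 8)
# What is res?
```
Call trace:
power(a=2, exp=8)
  power(a=2, exp=7)
    power(a=2, exp=6)
      power(a=2, exp=5)
        power(a=2, exp=4)
          power(a=2, exp=3)
            power(a=2, exp=2)
              power(a=2, exp=1)
                power(a=2, exp=0)
                -> return 1
              -> return 2
            -> return 4
          -> return 8
        -> return 16
      -> return 32
    -> return 64
  -> return 128
-> return 256

Final answer: 256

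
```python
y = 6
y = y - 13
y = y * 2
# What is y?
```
Trace:
  y=6
  y=-7
  y=-14

Final answer: -14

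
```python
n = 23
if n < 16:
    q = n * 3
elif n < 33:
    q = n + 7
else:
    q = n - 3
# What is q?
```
Trace:
  n=23
  n=23, q=30

Final answer: 30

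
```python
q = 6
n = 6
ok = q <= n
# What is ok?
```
Trace:
  q=6
  q=6, n=6
  q=6, n=6, ok=True

Final answer: True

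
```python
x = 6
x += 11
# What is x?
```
Trace:
  x=6
  x=17

Final answer: 17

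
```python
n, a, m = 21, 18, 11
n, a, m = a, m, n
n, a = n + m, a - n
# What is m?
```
Trace:
  n=21, a=18, m=11
  n=18, a=11, m=21
  n=39, a=-7, m=21

Final answer: 21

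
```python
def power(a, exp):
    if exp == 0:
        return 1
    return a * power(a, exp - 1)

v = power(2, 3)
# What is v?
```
Call trace:
power(a=2, exp=3)
  power(a=2, exp=2)
    power(a=2, exp=1)
      power(a=2, exp=0)
      -> return 1
    -> return 2
  -> return 4
-> return 8

Final answer: 8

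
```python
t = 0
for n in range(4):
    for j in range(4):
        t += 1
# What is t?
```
Trace:
  t=0
  t=1, n=0, j=0
  t=2, n=0, j=1
  t=3, n=0, j=2
  t=4, n=0, j=3
  t=5, n=1, j=0
  t=6, n=1, j=1
  t=7, n=1, j=2
  t=8, n=1, j=3
  t=9, n=2, j=0
  t=10, n=2, j=1
  t=11, n=2, j=2
  t=12, n=2, j=3
  t=13, n=3, j=0
  t=14, n=3, j=1
  t=15, n=3, j=2
  t=16, n=3, j=3

Final answer: 16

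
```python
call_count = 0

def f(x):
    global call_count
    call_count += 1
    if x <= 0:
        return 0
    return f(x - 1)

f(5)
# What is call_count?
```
Call trace:
f(x=5)
  f(x=4)
    f(x=3)
      f(x=2)
        f(x=1)
          f(x=0)
          -> return 0
        -> return 0
      -> return 0
    -> return 0
  -> return 0
-> return 0

call_count is incremented once per call. f is entered once for each x = 5, 4, 3, 2, 1, 0 (the x <= 0 call returns without recursing), i.e. 5 + 1 calls.
call_count = 6

Final answer: 6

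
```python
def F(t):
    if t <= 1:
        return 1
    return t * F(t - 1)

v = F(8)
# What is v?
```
Call trace:
F(t=8)
  F(t=7)
    F(t=6)
      F(t=5)
        F(t=4)
          F(t=3)
            F(t=2)
              F(t=1)
              -> return 1
            -> return 2
          -> return 6
        -> return 24
      -> return 120
    -> return 720
  -> return 5040
-> return 40320

Final answer: 40320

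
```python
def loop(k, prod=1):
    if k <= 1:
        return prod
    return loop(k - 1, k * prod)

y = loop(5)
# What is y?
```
Call trace:
loop(k=5, prod=1)
  loop(k=4, prod=5)
    loop(k=3, prod=20)
      loop(k=2, prod=60)
        loop(k=1, prod=120)
        -> return 120
      -> return 120
    -> return 120
  -> return 120
-> return 120

Final answer: 120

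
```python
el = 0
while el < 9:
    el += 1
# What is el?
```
Trace:
  el=0
  el=1
  el=2
  el=3
  el=4
  el=5
  el=6
  el=7
  el=8
  el=9

Final answer: 9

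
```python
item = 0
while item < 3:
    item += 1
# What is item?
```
Trace:
  item=0
  item=1
  item=2
  item=3

Final answer: 3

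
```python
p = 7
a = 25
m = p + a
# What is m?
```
Trace:
  p=7
  p=7, a=25
  p=7, a=25, m=32

Final answer: 32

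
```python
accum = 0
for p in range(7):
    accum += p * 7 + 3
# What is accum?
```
Trace:
  accum=0
  accum=3, p=0
  accum=13, p=1
  accum=30, p=2
  accum=54, p=3
  accum=85, p=4
  accum=123, p=5
  accum=168, p=6

Final answer: 168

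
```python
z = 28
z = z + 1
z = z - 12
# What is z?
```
Trace:
  z=28
  z=29
  z=17

Final answer: 17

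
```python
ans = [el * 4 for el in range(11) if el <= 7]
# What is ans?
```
Trace:
  el=0
  el=1
  el=2
  el=3
  el=4
  el=5
  el=6
  el=7
  el=8
  el=9
  el=10
  ans=[0, 4, 8, 12, 16, 20, 24, 28]

Final answer: [0, 4, 8, 12, 16, 20, 24, 28]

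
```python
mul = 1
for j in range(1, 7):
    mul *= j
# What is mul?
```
Trace:
  mul=1
  mul=1, j=1
  mul=2, j=2
  mul=6, j=3
  mul=24, j=4
  mul=120, j=5
  mul=720, j=6

Final answer: 720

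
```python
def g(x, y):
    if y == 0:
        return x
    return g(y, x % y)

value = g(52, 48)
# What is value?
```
Call trace:
g(x=52, y=48)
  g(x=48, y=4)
    g(x=4, y=0)
    -> return 4
  -> return 4
-> return 4

Final answer: 4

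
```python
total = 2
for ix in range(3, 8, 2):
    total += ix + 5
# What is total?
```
Trace:
  total=2
  total=10, ix=3
  total=20, ix=5
  total=32, ix=7

Final answer: 32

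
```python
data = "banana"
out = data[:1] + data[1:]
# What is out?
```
Trace:
  data='banana'
  data='banana', out='banana'

Final answer: 'banana'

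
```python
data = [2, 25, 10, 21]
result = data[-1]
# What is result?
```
Trace:
  data=[2, 25, 10, 21]
  data=[2, 25, 10, 21], result=21

Final answer: 21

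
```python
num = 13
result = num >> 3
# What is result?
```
Trace:
  num=13
  num=13, result=1

Final answer: 1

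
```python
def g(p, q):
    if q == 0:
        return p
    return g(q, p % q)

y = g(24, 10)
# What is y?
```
Call trace:
g(p=24, q=10)
  g(p=10, q=4)
    g(p=4, q=2)
      g(p=2, q=0)
      -> return 2
    -> return 2
  -> return 2
-> return 2

Final answer: 2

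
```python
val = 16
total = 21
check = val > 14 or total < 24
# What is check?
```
Trace:
  val=16
  val=16, total=21
  val=16, total=21, check=True

Final answer: True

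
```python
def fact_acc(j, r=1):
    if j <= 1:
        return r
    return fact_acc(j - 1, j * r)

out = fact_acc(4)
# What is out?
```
Call trace:
fact_acc(j=4, r=1)
  fact_acc(j=3, r=4)
    fact_acc(j=2, r=12)
      fact_acc(j=1, r=24)
      -> return 24
    -> return 24
  -> return 24
-> return 24

Final answer: 24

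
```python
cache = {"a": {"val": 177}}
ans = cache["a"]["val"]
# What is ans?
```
Trace:
  cache={'a': {'val': 177}}
  cache={'a': {'val': 177}}, ans=177

Final answer: 177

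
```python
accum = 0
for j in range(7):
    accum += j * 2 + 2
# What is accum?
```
Trace:
  accum=0
  accum=2, j=0
  accum=6, j=1
  accum=12, j=2
  accum=20, j=3
  accum=30, j=4
  accum=42, j=5
  accum=56, j=6

Final answer: 56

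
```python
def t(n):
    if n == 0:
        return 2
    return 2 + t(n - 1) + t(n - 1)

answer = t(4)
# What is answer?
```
Call trace (a repeated sub-call is expanded the first time; later identical calls just restate its return value):
t(n=4)
  t(n=3)
    t(n=2)
      t(n=1)
        t(n=0)
        -> return 2
        t(n=0)
        -> return 2
      -> return 6
      t(n=1) -> return 6  (same call as traced above)
    -> return 14
    t(n=2) -> return 14  (same call as traced above)
  -> return 30
  t(n=3) -> return 30  (same call as traced above)
-> return 62

Final answer: 62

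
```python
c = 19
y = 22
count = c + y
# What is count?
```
Trace:
  c=19
  c=19, y=22
  c=19, y=22, count=41

Final answer: 41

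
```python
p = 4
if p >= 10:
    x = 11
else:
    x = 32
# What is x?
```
Trace:
  p=4
  p=4, x=32

Final answer: 32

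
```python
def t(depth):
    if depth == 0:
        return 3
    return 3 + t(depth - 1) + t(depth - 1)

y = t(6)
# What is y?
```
Call trace (a repeated sub-call is expanded the first time; later identical calls just restate its return value):
t(depth=6)
  t(depth=5)
    t(depth=4)
      t(depth=3)
        t(depth=2)
          t(depth=1)
            t(depth=0)
            -> return 3
            t(depth=0)
            -> return 3
          -> return 9
          t(depth=1) -> return 9  (same call as traced above)
        -> return 21
        t(depth=2) -> return 21  (same call as traced above)
      -> return 45
      t(depth=3) -> return 45  (same call as traced above)
    -> return 93
    t(depth=4) -> return 93  (same call as traced above)
  -> return 189
  t(depth=5) -> return 189  (same call as traced above)
-> return 381

Final answer: 381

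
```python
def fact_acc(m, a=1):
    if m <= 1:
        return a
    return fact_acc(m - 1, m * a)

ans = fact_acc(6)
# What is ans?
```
Call trace:
fact_acc(m=6, a=1)
  fact_acc(m=5, a=6)
    fact_acc(m=4, a=30)
      fact_acc(m=3, a=120)
        fact_acc(m=2, a=360)
          fact_acc(m=1, a=720)
          -> return 720
        -> return 720
      -> return 720
    -> return 720
  -> return 720
-> return 720

Final answer: 720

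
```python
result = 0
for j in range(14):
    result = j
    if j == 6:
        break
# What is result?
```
Trace:
  result=0
  result=0, j=0
  result=1, j=1
  result=2, j=2
  result=3, j=3
  result=4, j=4
  result=5, j=5
  result=6, j=6

Final answer: 6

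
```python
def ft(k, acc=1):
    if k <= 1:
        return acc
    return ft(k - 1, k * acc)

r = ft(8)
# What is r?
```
Call trace:
ft(k=8, acc=1)
  ft(k=7, acc=8)
    ft(k=6, acc=56)
      ft(k=5, acc=336)
        ft(k=4, acc=1680)
          ft(k=3, acc=6720)
            ft(k=2, acc=20160)
              ft(k=1, acc=40320)
              -> return 40320
            -> return 40320
          -> return 40320
        -> return 40320
      -> return 40320
    -> return 40320
  -> return 40320
-> return 40320

Final answer: 40320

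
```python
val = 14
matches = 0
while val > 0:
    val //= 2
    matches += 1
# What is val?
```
Trace:
  val=14
  val=14, matches=0
  val=7, matches=1
  val=3, matches=2
  val=1, matches=3
  val=0, matches=4

Final answer: 0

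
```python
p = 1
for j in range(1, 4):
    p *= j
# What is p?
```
Trace:
  p=1
  p=1, j=1
  p=2, j=2
  p=6, j=3

Final answer: 6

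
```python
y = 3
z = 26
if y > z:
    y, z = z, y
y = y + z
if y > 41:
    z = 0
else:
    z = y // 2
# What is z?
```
Trace:
  y=3
  y=3, z=26
  y=3, z=26
  y=29, z=26
  y=29, z=14

Final answer: 14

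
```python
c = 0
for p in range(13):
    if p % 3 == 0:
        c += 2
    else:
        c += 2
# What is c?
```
Trace:
  c=0
  c=2, p=0
  c=4, p=1
  c=6, p=2
  c=8, p=3
  c=10, p=4
  c=12, p=5
  c=14, p=6
  c=16, p=7
  c=18, p=8
  c=20, p=9
  c=22, p=10
  c=24, p=11
  c=26, p=12

Final answer: 26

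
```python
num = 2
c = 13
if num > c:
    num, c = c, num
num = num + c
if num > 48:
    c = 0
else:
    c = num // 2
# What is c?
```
Trace:
  num=2
  num=2, c=13
  num=2, c=13
  num=15, c=13
  num=15, c=7

Final answer: 7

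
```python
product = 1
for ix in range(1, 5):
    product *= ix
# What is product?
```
Trace:
  product=1
  product=1, ix=1
  product=2, ix=2
  product=6, ix=3
  product=24, ix=4

Final answer: 24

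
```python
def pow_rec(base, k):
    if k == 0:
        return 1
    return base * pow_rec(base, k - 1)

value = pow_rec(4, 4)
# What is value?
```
Call trace:
pow_rec(base=4, k=4)
  pow_rec(base=4, k=3)
    pow_rec(base=4, k=2)
      pow_rec(base=4, k=1)
        pow_rec(base=4, k=0)
        -> return 1
      -> return 4
    -> return 16
  -> return 64
-> return 256

Final answer: 256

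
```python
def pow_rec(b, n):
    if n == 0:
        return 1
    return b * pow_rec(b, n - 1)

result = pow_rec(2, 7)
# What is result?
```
Call trace:
pow_rec(b=2, n=7)
  pow_rec(b=2, n=6)
    pow_rec(b=2, n=5)
      pow_rec(b=2, n=4)
        pow_rec(b=2, n=3)
          pow_rec(b=2, n=2)
            pow_rec(b=2, n=1)
              pow_rec(b=2, n=0)
              -> return 1
            -> return 2
          -> return 4
        -> return 8
      -> return 16
    -> return 32
  -> return 64
-> return 128

Final answer: 128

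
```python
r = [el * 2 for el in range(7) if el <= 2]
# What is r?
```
Trace:
  el=0
  el=1
  el=2
  el=3
  el=4
  el=5
  el=6
  r=[0, 2, 4]

Final answer: [0, 2, 4]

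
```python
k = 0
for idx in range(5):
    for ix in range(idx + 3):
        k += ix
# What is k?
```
Trace:
  k=0
  k=0, idx=0, ix=0
  k=1, idx=0, ix=1
  k=3, idx=0, ix=2
  k=3, idx=1, ix=0
  k=4, idx=1, ix=1
  k=6, idx=1, ix=2
  k=9, idx=1, ix=3
  k=9, idx=2, ix=0
  k=10, idx=2, ix=1
  k=12, idx=2, ix=2
  k=15, idx=2, ix=3
  k=19, idx=2, ix=4
  k=19, idx=3, ix=0
  k=20, idx=3, ix=1
  k=22, idx=3, ix=2
  k=25, idx=3, ix=3
  k=29, idx=3, ix=4
  k=34, idx=3, ix=5
  k=34, idx=4, ix=0
  k=35, idx=4, ix=1
  k=37, idx=4, ix=2
  k=40, idx=4, ix=3
  k=44, idx=4, ix=4
  k=49, idx=4, ix=5
  k=55, idx=4, ix=6

Final answer: 55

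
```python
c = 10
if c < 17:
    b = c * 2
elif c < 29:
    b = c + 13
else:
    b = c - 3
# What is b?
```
Trace:
  c=10
  c=10, b=20

Final answer: 20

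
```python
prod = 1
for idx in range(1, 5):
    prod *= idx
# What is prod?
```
Trace:
  prod=1
  prod=1, idx=1
  prod=2, idx=2
  prod=6, idx=3
  prod=24, idx=4

Final answer: 24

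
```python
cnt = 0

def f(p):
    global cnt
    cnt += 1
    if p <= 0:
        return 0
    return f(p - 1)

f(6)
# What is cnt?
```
Call trace:
f(p=6)
  f(p=5)
    f(p=4)
      f(p=3)
        f(p=2)
          f(p=1)
            f(p=0)
            -> return 0
          -> return 0
        -> return 0
      -> return 0
    -> return 0
  -> return 0
-> return 0

cnt is incremented once per call. f is entered once for each p = 6, 5, 4, 3, 2, 1, 0 (the p <= 0 call returns without recursing), i.e. 6 + 1 calls.
cnt = 7

Final answer: 7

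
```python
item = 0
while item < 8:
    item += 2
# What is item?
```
Trace:
  item=0
  item=2
  item=4
  item=6
  item=8

Final answer: 8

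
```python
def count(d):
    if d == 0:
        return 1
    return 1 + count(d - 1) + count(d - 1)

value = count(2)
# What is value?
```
Call trace (a repeated sub-call is expanded the first time; later identical calls just restate its return value):
count(d=2)
  count(d=1)
    count(d=0)
    -> return 1
    count(d=0)
    -> return 1
  -> return 3
  count(d=1) -> return 3  (same call as traced above)
-> return 7

Final answer: 7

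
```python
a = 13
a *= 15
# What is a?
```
Trace:
  a=13
  a=195

Final answer: 195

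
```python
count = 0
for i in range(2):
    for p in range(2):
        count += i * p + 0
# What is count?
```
Trace:
  count=0
  count=0, i=0, p=0
  count=0, i=0, p=1
  count=0, i=1, p=0
  count=1, i=1, p=1

Final answer: 1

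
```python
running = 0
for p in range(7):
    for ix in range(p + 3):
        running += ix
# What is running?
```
Trace:
  running=0
  running=0, p=0, ix=0
  running=1, p=0, ix=1
  running=3, p=0, ix=2
  running=3, p=1, ix=0
  running=4, p=1, ix=1
  running=6, p=1, ix=2
  running=9, p=1, ix=3
  running=9, p=2, ix=0
  running=10, p=2, ix=1
  running=12, p=2, ix=2
  running=15, p=2, ix=3
  running=19, p=2, ix=4
  running=19, p=3, ix=0
  running=20, p=3, ix=1
  running=22, p=3, ix=2
  running=25, p=3, ix=3
  running=29, p=3, ix=4
  running=34, p=3, ix=5
  running=34, p=4, ix=0
  running=35, p=4, ix=1
  running=37, p=4, ix=2
  running=40, p=4, ix=3
  running=44, p=4, ix=4
  running=49, p=4, ix=5
  running=55, p=4, ix=6
  running=55, p=5, ix=0
  running=56, p=5, ix=1
  running=58, p=5, ix=2
  running=61, p=5, ix=3
  running=65, p=5, ix=4
  running=70, p=5, ix=5
  running=76, p=5, ix=6
  running=83, p=5, ix=7
  running=83, p=6, ix=0
  running=84, p=6, ix=1
  running=86, p=6, ix=2
  running=89, p=6, ix=3
  running=93, p=6, ix=4
  running=98, p=6, ix=5
  running=104, p=6, ix=6
  running=111, p=6, ix=7
  running=119, p=6, ix=8

Final answer: 119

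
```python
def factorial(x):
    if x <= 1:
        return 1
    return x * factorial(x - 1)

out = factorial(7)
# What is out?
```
Call trace:
factorial(x=7)
  factorial(x=6)
    factorial(x=5)
      factorial(x=4)
        factorial(x=3)
          factorial(x=2)
            factorial(x=1)
            -> return 1
          -> return 2
        -> return 6
      -> return 24
    -> return 120
  -> return 720
-> return 5040

Final answer: 5040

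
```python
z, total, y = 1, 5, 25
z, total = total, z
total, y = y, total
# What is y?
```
Trace:
  z=1, total=5, y=25
  z=5, total=1, y=25
  z=5, total=25, y=1

Final answer: 1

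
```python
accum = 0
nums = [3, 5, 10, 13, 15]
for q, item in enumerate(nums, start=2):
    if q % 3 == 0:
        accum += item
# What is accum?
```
Trace:
  accum=0
  accum=0, q=2, item=3
  accum=5, q=3, item=5
  accum=5, q=4, item=10
  accum=5, q=5, item=13
  accum=20, q=6, item=15

Final answer: 20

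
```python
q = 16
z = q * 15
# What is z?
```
Trace:
  q=16
  q=16, z=240

Final answer: 240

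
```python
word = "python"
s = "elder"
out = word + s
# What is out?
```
Trace:
  word='python'
  word='python', s='elder'
  word='python', s='elder', out='pythonelder'

Final answer: 'pythonelder'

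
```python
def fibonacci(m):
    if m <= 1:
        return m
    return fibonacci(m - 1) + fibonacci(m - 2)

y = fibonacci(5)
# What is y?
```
Call trace (a repeated sub-call is expanded the first time; later identical calls just restate its return value):
fibonacci(m=5)
  fibonacci(m=4)
    fibonacci(m=3)
      fibonacci(m=2)
        fibonacci(m=1)
        -> return 1
        fibonacci(m=0)
        -> return 0
      -> return 1
      fibonacci(m=1)
      -> return 1
    -> return 2
    fibonacci(m=2) -> return 1  (same call as traced above)
  -> return 3
  fibonacci(m=3) -> return 2  (same call as traced above)
-> return 5

Final answer: 5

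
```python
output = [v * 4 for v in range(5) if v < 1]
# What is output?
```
Trace:
  v=0
  v=1
  v=2
  v=3
  v=4
  output=[0]

Final answer: [0]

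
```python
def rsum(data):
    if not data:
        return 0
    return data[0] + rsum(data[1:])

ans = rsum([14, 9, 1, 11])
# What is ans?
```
Call trace:
rsum(data=[14, 9, 1, 11])
  rsum(data=[9, 1, 11])
    rsum(data=[1, 11])
      rsum(data=[11])
        rsum(data=[])
        -> return 0
      -> return 11
    -> return 12
  -> return 21
-> return 35

Final answer: 35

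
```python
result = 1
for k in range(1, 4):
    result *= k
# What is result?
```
Trace:
  result=1
  result=1, k=1
  result=2, k=2
  result=6, k=3

Final answer: 6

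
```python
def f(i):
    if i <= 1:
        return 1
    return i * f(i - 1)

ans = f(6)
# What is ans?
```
Call trace:
f(i=6)
  f(i=5)
    f(i=4)
      f(i=3)
        f(i=2)
          f(i=1)
          -> return 1
        -> return 2
      -> return 6
    -> return 24
  -> return 120
-> return 720

Final answer: 720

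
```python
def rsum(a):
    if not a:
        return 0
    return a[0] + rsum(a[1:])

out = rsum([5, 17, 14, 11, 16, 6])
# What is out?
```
Call trace:
rsum(a=[5, 17, 14, 11, 16, 6])
  rsum(a=[17, 14, 11, 16, 6])
    rsum(a=[14, 11, 16, 6])
      rsum(a=[11, 16, 6])
        rsum(a=[16, 6])
          rsum(a=[6])
            rsum(a=[])
            -> return 0
          -> return 6
        -> return 22
      -> return 33
    -> return 47
  -> return 64
-> return 69

Final answer: 69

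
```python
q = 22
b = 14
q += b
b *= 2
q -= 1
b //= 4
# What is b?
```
Trace:
  q=22
  q=22, b=14
  q=36, b=14
  q=36, b=28
  q=35, b=28
  q=35, b=7

Final answer: 7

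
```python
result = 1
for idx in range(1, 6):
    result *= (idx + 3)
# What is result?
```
Trace:
  result=1
  result=4, idx=1
  result=20, idx=2
  result=120, idx=3
  result=840, idx=4
  result=6720, idx=5

Final answer: 6720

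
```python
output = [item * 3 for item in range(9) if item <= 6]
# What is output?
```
Trace:
  item=0
  item=1
  item=2
  item=3
  item=4
  item=5
  item=6
  item=7
  item=8
  output=[0, 3, 6, 9, 12, 15, 18]

Final answer: [0, 3, 6, 9, 12, 15, 18]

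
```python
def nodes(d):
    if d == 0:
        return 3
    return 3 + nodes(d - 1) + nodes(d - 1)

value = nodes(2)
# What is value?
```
Call trace (a repeated sub-call is expanded the first time; later identical calls just restate its return value):
nodes(d=2)
  nodes(d=1)
    nodes(d=0)
    -> return 3
    nodes(d=0)
    -> return 3
  -> return 9
  nodes(d=1) -> return 9  (same call as traced above)
-> return 21

Final answer: 21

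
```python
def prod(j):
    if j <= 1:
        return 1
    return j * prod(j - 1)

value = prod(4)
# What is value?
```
Call trace:
prod(j=4)
  prod(j=3)
    prod(j=2)
      prod(j=1)
      -> return 1
    -> return 2
  -> return 6
-> return 24

Final answer: 24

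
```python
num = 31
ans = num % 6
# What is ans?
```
Trace:
  num=31
  num=31, ans=1

Final answer: 1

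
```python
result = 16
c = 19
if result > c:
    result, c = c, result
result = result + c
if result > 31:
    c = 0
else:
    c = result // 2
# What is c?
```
Trace:
  result=16
  result=16, c=19
  result=16, c=19
  result=35, c=19
  result=35, c=0

Final answer: 0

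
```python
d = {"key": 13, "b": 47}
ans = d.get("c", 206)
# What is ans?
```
Trace:
  d={'key': 13, 'b': 47}
  d={'key': 13, 'b': 47}, ans=206

Final answer: 206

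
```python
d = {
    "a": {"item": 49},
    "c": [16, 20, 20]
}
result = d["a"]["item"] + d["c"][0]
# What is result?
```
Trace:
  d={'a': {'item': 49}, 'c': [16, 20, 20]}
  d={'a': {'item': 49}, 'c': [16, 20, 20]}, result=65

Final answer: 65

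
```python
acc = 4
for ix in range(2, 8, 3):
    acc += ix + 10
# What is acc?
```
Trace:
  acc=4
  acc=16, ix=2
  acc=31, ix=5

Final answer: 31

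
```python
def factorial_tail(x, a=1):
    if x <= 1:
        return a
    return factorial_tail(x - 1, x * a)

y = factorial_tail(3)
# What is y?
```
Call trace:
factorial_tail(x=3, a=1)
  factorial_tail(x=2, a=3)
    factorial_tail(x=1, a=6)
    -> return 6
  -> return 6
-> return 6

Final answer: 6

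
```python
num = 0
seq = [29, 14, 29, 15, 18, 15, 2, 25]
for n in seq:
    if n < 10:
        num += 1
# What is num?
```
Trace:
  num=0
  num=0, n=29
  num=0, n=14
  num=0, n=29
  num=0, n=15
  num=0, n=18
  num=0, n=15
  num=1, n=2
  num=1, n=25

Final answer: 1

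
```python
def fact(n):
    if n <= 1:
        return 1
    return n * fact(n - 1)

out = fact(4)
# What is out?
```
Call trace:
fact(n=4)
  fact(n=3)
    fact(n=2)
      fact(n=1)
      -> return 1
    -> return 2
  -> return 6
-> return 24

Final answer: 24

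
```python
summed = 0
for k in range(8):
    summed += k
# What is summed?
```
Trace:
  summed=0
  summed=0, k=0
  summed=1, k=1
  summed=3, k=2
  summed=6, k=3
  summed=10, k=4
  summed=15, k=5
  summed=21, k=6
  summed=28, k=7

Final answer: 28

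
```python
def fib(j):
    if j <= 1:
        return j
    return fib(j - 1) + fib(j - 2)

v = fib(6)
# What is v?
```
Call trace (a repeated sub-call is expanded the first time; later identical calls just restate its return value):
fib(j=6)
  fib(j=5)
    fib(j=4)
      fib(j=3)
        fib(j=2)
          fib(j=1)
          -> return 1
          fib(j=0)
          -> return 0
        -> return 1
        fib(j=1)
        -> return 1
      -> return 2
      fib(j=2) -> return 1  (same call as traced above)
    -> return 3
    fib(j=3) -> return 2  (same call as traced above)
  -> return 5
  fib(j=4) -> return 3  (same call as traced above)
-> return 8

Final answer: 8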